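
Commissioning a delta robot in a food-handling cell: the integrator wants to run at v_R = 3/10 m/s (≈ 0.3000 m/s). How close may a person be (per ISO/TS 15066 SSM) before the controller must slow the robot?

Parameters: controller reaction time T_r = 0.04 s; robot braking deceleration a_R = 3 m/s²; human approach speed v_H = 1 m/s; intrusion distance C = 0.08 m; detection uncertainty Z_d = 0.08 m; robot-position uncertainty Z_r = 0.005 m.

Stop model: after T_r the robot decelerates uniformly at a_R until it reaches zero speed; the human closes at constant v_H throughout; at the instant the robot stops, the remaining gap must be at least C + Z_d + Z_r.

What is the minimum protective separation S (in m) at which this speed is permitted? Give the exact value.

S_min = 83/250 m = 0.3320 m

braking lasts T_s = (3/10)/3 = 0.1000 s
reaction-phase robot travel = 0.3000·0.0400 = 0.0120 m
robot covers 0.3000·0.1000 − ½·3.0000·0.1000² = 0.0150 m while stopping
person approaches 1.0000·(0.0400+0.1000) = 0.1400 m
C+Z_d+Z_r = 0.0800+0.0800+0.0050 = 0.1650 m
S_min ≈ 0.0120+0.0150+0.1400+0.1650  ⇒  S_min = 83/250 m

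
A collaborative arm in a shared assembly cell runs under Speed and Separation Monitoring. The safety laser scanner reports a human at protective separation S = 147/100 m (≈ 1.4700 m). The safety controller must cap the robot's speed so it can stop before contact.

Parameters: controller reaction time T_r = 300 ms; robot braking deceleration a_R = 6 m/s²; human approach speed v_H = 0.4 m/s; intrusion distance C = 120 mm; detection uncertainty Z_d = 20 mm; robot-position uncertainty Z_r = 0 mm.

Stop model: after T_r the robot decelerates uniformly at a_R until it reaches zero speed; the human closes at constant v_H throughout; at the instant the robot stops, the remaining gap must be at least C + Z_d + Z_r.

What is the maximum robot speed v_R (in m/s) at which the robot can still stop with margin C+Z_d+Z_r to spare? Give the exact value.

v_R_max = 11/5 m/s = 2.2000 m/s

collect terms ⇒ (1/12)·v_R² + (11/30)·v_R + (-121/100) = 0
  disc = (11/30)² − 4·(1/12)·(-121/100) = 121/225 ; √disc = 11/15
  v_R = (−(11/30) + 11/15) / (2·(1/12)) = 11/5 m/s
check:
stop time T_s = (11/5)/6 = 0.3667 s
reaction-phase robot travel = 2.2000·0.3000 = 0.6600 m
braking distance = 2.2000²/(2·6.0000) = 0.4033 m
person approaches 0.4000·(0.3000+0.3667) = 0.2667 m
margins: 0.1200+0.0200+0.0000 = 0.1400 m
sum ≈ 0.6600+0.4033+0.2667+0.1400 ≈ 1.4700 m = S ✓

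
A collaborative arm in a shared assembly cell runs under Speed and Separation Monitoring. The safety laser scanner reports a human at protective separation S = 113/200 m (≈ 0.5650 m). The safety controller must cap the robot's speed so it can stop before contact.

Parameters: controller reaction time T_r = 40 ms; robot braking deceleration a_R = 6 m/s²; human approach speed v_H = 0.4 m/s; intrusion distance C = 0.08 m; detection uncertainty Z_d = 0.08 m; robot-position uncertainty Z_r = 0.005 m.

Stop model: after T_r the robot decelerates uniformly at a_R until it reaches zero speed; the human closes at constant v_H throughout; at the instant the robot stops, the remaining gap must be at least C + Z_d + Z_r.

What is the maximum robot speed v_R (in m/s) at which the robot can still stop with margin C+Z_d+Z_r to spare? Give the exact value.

collect terms ⇒ (1/12)·v_R² + (8/75)·v_R + (-48/125) = 0
  disc = (8/75)² − 4·(1/12)·(-48/125) = 784/5625 ; √disc = 28/75
  v_R = (−(8/75) + 28/75) / (2·(1/12)) = 8/5 m/s
check:
T_s = v_R/a_R = (8/5)/6 = 0.2667 s
robot covers v_R·T_r = 1.6000·0.0400 = 0.0640 m before braking
robot under decel: 1.6000²/(2·6.0000) = 0.2133 m
human closes 0.4000·0.3067 = 0.1227 m
residual clearance needed = 0.0800+0.0800+0.0050 = 0.1650 m
sum ≈ 0.0640+0.2133+0.1227+0.1650 ≈ 0.5650 m = S ✓

v_R_max = 8/5 m/s = 1.6000 m/s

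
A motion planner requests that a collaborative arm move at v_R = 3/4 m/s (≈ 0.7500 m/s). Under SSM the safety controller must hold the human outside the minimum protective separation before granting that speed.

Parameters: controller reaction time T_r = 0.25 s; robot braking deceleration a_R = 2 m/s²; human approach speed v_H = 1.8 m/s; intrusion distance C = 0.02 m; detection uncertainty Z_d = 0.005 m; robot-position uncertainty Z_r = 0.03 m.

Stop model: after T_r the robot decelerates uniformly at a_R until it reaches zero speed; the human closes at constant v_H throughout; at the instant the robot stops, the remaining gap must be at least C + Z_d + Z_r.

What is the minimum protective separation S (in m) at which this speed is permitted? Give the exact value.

stop time T_s = (3/4)/2 = 0.3750 s
robot in T_r: 0.7500·0.2500 = 0.1875 m
braking distance = 0.7500²/(2·2.0000) = 0.1406 m
human closes 1.8000·0.6250 = 1.1250 m
C+Z_d+Z_r = 0.0200+0.0050+0.0300 = 0.0550 m
S_min ≈ 0.1875+0.1406+1.1250+0.0550  ⇒  S_min = 2413/1600 m

S_min = 2413/1600 m = 1.5081 m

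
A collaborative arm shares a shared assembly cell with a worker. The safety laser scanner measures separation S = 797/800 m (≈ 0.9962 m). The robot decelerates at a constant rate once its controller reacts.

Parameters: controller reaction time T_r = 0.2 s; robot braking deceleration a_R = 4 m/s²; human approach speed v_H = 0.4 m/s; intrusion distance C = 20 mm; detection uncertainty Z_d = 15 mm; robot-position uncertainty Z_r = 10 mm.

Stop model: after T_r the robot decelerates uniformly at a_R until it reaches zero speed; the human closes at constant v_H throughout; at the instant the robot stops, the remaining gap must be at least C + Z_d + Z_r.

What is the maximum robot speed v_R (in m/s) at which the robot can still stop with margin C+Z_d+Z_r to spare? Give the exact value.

v_R_max = 17/10 m/s = 1.7000 m/s

at the boundary: (1/8)·v² + (3/10)·v + (-697/800) = 0
  disc = (3/10)² − 4·(1/8)·(-697/800) = 841/1600 ; √disc = 29/40
  v_R = (−(3/10) + 29/40) / (2·(1/8)) = 17/10 m/s
check:
stop time T_s = (17/10)/4 = 0.4250 s
reaction-phase robot travel = 1.7000·0.2000 = 0.3400 m
robot covers 1.7000·0.4250 − ½·4.0000·0.4250² = 0.3613 m while stopping
human over T_r+T_s: 0.4000·(0.2000+0.4250) = 0.2500 m
residual clearance needed = 0.0200+0.0150+0.0100 = 0.0450 m
sum ≈ 0.3400+0.3613+0.2500+0.0450 ≈ 0.9962 m = S ✓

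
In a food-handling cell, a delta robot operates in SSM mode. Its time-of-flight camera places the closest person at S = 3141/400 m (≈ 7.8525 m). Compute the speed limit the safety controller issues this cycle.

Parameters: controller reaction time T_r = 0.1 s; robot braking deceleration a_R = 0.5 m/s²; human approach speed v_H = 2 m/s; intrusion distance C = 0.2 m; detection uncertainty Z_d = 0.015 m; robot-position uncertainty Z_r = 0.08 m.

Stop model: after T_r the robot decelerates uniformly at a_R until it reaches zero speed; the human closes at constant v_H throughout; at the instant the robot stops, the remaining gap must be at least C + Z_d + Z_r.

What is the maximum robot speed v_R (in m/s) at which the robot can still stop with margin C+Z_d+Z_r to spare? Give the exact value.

v_R_max = 27/20 m/s = 1.3500 m/s

at the boundary: (1)·v² + (41/10)·v + (-2943/400) = 0
  disc = (41/10)² − 4·(1)·(-2943/400) = 1156/25 ; √disc = 34/5
  v_R = (−(41/10) + 34/5) / (2·(1)) = 27/20 m/s
check:
stop time T_s = (27/20)/(1/2) = 2.7000 s
reaction-phase robot travel = 1.3500·0.1000 = 0.1350 m
robot covers 1.3500·2.7000 − ½·0.5000·2.7000² = 1.8225 m while stopping
person approaches 2.0000·(0.1000+2.7000) = 5.6000 m
C+Z_d+Z_r = 0.2000+0.0150+0.0800 = 0.2950 m
sum ≈ 0.1350+1.8225+5.6000+0.2950 ≈ 7.8525 m = S ✓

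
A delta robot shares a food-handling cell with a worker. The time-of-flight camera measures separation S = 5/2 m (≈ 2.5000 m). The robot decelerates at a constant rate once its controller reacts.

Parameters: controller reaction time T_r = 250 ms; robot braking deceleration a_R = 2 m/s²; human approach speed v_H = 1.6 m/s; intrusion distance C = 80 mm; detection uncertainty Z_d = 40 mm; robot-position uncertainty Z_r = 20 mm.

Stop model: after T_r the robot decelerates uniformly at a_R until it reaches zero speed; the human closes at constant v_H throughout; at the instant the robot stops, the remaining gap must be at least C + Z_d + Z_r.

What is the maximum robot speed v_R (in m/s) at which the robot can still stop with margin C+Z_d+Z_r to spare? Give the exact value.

v_R_max = 7/5 m/s = 1.4000 m/s

collect terms ⇒ (1/4)·v_R² + (21/20)·v_R + (-49/25) = 0
  disc = (21/20)² − 4·(1/4)·(-49/25) = 49/16 ; √disc = 7/4
  v_R = (−(21/20) + 7/4) / (2·(1/4)) = 7/5 m/s
check:
stop time T_s = (7/5)/2 = 0.7000 s
robot in T_r: 1.4000·0.2500 = 0.3500 m
robot under decel: 1.4000²/(2·2.0000) = 0.4900 m
person approaches 1.6000·(0.2500+0.7000) = 1.5200 m
residual clearance needed = 0.0800+0.0400+0.0200 = 0.1400 m
sum ≈ 0.3500+0.4900+1.5200+0.1400 ≈ 2.5000 m = S ✓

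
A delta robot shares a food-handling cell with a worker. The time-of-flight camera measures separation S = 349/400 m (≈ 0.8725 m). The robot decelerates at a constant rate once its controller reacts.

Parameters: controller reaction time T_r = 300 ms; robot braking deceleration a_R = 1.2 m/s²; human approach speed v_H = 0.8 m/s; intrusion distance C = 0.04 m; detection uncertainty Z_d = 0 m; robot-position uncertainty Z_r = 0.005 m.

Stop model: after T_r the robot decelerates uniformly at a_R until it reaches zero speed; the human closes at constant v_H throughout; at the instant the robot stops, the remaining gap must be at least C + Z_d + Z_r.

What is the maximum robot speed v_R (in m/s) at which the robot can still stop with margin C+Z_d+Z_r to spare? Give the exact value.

v_R_max = 1/2 m/s = 0.5000 m/s

at the boundary: (5/12)·v² + (29/30)·v + (-47/80) = 0
  disc = (29/30)² − 4·(5/12)·(-47/80) = 6889/3600 ; √disc = 83/60
  v_R = (−(29/30) + 83/60) / (2·(5/12)) = 1/2 m/s
check:
T_s = v_R/a_R = (1/2)/(6/5) = 0.4167 s
robot covers v_R·T_r = 0.5000·0.3000 = 0.1500 m before braking
robot under decel: 0.5000²/(2·1.2000) = 0.1042 m
person approaches 0.8000·(0.3000+0.4167) = 0.5733 m
margins: 0.0400+0.0000+0.0050 = 0.0450 m
sum ≈ 0.1500+0.1042+0.5733+0.0450 ≈ 0.8725 m = S ✓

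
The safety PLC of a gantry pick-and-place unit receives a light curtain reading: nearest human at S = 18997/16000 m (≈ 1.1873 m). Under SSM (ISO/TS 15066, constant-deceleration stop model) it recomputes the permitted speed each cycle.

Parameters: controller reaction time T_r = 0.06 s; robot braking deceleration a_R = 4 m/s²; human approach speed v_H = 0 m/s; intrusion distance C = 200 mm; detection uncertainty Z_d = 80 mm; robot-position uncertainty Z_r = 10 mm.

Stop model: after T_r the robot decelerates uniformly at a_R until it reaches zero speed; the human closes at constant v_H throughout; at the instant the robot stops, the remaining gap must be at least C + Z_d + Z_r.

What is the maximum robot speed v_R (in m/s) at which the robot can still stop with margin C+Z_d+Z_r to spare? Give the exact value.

collect terms ⇒ (1/8)·v_R² + (3/50)·v_R + (-14357/16000) = 0
  disc = (3/50)² − 4·(1/8)·(-14357/16000) = 72361/160000 ; √disc = 269/400
  v_R = (−(3/50) + 269/400) / (2·(1/8)) = 49/20 m/s
check:
T_s = v_R/a_R = (49/20)/4 = 0.6125 s
robot covers v_R·T_r = 2.4500·0.0600 = 0.1470 m before braking
braking distance = 2.4500²/(2·4.0000) = 0.7503 m
person approaches 0.0000·(0.0600+0.6125) = 0.0000 m
margins: 0.2000+0.0800+0.0100 = 0.2900 m
sum ≈ 0.1470+0.7503+0.0000+0.2900 ≈ 1.1873 m = S ✓

v_R_max = 49/20 m/s = 2.4500 m/s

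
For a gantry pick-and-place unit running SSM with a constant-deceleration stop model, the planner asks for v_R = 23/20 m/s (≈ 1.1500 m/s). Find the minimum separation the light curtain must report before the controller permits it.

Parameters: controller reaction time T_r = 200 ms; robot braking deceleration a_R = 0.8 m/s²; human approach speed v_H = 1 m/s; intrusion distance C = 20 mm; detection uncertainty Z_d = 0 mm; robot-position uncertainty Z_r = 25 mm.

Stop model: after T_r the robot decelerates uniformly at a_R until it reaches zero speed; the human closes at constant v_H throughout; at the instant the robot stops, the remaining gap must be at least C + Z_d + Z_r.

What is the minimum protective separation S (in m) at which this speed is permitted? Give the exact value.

braking lasts T_s = (23/20)/(4/5) = 1.4375 s
robot covers v_R·T_r = 1.1500·0.2000 = 0.2300 m before braking
robot covers 1.1500·1.4375 − ½·0.8000·1.4375² = 0.8266 m while stopping
human over T_r+T_s: 1.0000·(0.2000+1.4375) = 1.6375 m
margins: 0.0200+0.0000+0.0250 = 0.0450 m
S_min ≈ 0.2300+0.8266+1.6375+0.0450  ⇒  S_min = 1753/640 m

S_min = 1753/640 m = 2.7391 m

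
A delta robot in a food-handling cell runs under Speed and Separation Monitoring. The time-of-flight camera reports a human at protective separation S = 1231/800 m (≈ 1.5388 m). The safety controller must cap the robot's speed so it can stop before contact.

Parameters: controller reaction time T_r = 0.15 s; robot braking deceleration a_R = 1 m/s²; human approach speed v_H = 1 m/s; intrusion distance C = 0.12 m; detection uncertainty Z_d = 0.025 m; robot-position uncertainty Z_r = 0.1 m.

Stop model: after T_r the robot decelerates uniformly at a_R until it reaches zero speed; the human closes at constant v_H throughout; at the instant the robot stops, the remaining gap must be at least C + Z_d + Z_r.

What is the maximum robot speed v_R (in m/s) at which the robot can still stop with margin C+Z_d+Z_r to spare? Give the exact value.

quadratic (1/2)·v² + (23/20)·v + (-183/160) = 0
  disc = (23/20)² − 4·(1/2)·(-183/160) = 361/100 ; √disc = 19/10
  v_R = (−(23/20) + 19/10) / (2·(1/2)) = 3/4 m/s
check:
T_s = v_R/a_R = (3/4)/1 = 0.7500 s
robot covers v_R·T_r = 0.7500·0.1500 = 0.1125 m before braking
braking distance = 0.7500²/(2·1.0000) = 0.2812 m
human closes 1.0000·0.9000 = 0.9000 m
residual clearance needed = 0.1200+0.0250+0.1000 = 0.2450 m
sum ≈ 0.1125+0.2812+0.9000+0.2450 ≈ 1.5388 m = S ✓

v_R_max = 3/4 m/s = 0.7500 m/s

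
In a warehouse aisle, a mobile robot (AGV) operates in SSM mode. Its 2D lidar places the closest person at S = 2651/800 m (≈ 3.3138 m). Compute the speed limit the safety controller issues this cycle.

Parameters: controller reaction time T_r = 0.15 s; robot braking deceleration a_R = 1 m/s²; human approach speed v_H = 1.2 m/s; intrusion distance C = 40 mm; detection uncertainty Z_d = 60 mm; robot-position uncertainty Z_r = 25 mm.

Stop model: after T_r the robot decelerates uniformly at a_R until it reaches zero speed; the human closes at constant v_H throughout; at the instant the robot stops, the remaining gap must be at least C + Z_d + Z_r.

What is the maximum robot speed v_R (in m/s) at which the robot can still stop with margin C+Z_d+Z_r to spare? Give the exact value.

v_R_max = 29/20 m/s = 1.4500 m/s

quadratic (1/2)·v² + (27/20)·v + (-2407/800) = 0
  disc = (27/20)² − 4·(1/2)·(-2407/800) = 196/25 ; √disc = 14/5
  v_R = (−(27/20) + 14/5) / (2·(1/2)) = 29/20 m/s
check:
braking lasts T_s = (29/20)/1 = 1.4500 s
robot covers v_R·T_r = 1.4500·0.1500 = 0.2175 m before braking
robot under decel: 1.4500²/(2·1.0000) = 1.0513 m
person approaches 1.2000·(0.1500+1.4500) = 1.9200 m
C+Z_d+Z_r = 0.0400+0.0600+0.0250 = 0.1250 m
sum ≈ 0.2175+1.0513+1.9200+0.1250 ≈ 3.3138 m = S ✓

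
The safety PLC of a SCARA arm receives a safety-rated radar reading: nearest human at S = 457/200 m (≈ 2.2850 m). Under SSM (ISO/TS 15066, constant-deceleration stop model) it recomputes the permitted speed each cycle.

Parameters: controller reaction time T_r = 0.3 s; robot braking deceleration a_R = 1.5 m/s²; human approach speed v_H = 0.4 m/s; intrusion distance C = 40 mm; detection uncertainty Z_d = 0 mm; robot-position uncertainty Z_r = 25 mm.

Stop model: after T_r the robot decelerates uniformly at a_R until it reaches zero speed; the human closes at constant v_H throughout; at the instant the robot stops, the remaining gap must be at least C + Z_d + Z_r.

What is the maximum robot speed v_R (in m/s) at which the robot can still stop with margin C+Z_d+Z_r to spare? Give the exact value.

collect terms ⇒ (1/3)·v_R² + (17/30)·v_R + (-21/10) = 0
  disc = (17/30)² − 4·(1/3)·(-21/10) = 2809/900 ; √disc = 53/30
  v_R = (−(17/30) + 53/30) / (2·(1/3)) = 9/5 m/s
check:
T_s = v_R/a_R = (9/5)/(3/2) = 1.2000 s
robot in T_r: 1.8000·0.3000 = 0.5400 m
robot covers 1.8000·1.2000 − ½·1.5000·1.2000² = 1.0800 m while stopping
person approaches 0.4000·(0.3000+1.2000) = 0.6000 m
margins: 0.0400+0.0000+0.0250 = 0.0650 m
sum ≈ 0.5400+1.0800+0.6000+0.0650 ≈ 2.2850 m = S ✓

v_R_max = 9/5 m/s = 1.8000 m/s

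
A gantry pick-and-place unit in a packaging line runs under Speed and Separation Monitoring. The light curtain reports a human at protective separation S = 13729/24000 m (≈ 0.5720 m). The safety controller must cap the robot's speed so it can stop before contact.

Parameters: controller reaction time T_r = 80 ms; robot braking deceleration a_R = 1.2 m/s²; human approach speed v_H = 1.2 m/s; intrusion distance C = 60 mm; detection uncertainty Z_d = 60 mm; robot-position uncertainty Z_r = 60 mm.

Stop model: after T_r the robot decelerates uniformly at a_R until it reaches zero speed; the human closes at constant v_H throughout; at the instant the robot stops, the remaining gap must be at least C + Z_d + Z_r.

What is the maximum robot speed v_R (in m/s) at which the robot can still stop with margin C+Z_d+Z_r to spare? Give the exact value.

quadratic (5/12)·v² + (27/25)·v + (-1421/4800) = 0
  disc = (27/25)² − 4·(5/12)·(-1421/4800) = 597529/360000 ; √disc = 773/600
  v_R = (−(27/25) + 773/600) / (2·(5/12)) = 1/4 m/s
check:
T_s = v_R/a_R = (1/4)/(6/5) = 0.2083 s
robot covers v_R·T_r = 0.2500·0.0800 = 0.0200 m before braking
robot covers 0.2500·0.2083 − ½·1.2000·0.2083² = 0.0260 m while stopping
human closes 1.2000·0.2883 = 0.3460 m
margins: 0.0600+0.0600+0.0600 = 0.1800 m
sum ≈ 0.0200+0.0260+0.3460+0.1800 ≈ 0.5720 m = S ✓

v_R_max = 1/4 m/s = 0.2500 m/s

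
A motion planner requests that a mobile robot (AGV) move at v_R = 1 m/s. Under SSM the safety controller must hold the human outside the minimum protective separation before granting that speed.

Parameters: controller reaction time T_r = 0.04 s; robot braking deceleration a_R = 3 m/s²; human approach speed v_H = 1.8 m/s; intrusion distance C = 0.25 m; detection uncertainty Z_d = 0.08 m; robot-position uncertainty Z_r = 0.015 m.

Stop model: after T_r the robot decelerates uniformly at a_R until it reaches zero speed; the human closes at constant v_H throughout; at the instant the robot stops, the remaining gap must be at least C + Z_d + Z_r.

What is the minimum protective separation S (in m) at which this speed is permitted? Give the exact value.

S_min = 3671/3000 m = 1.2237 m

stop time T_s = 1/3 = 0.3333 s
robot in T_r: 1.0000·0.0400 = 0.0400 m
robot covers 1.0000·0.3333 − ½·3.0000·0.3333² = 0.1667 m while stopping
person approaches 1.8000·(0.0400+0.3333) = 0.6720 m
C+Z_d+Z_r = 0.2500+0.0800+0.0150 = 0.3450 m
S_min ≈ 0.0400+0.1667+0.6720+0.3450  ⇒  S_min = 3671/3000 m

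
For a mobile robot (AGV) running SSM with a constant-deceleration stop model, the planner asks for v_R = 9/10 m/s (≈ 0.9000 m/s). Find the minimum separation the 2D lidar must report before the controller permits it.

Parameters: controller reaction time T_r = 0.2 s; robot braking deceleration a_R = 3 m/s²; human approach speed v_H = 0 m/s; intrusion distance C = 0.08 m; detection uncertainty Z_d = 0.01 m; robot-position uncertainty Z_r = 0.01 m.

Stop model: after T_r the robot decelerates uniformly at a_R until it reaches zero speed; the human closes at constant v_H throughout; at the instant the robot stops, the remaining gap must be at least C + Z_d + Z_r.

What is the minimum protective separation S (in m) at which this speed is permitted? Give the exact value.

T_s = v_R/a_R = (9/10)/3 = 0.3000 s
reaction-phase robot travel = 0.9000·0.2000 = 0.1800 m
braking distance = 0.9000²/(2·3.0000) = 0.1350 m
human over T_r+T_s: 0.0000·(0.2000+0.3000) = 0.0000 m
residual clearance needed = 0.0800+0.0100+0.0100 = 0.1000 m
S_min ≈ 0.1800+0.1350+0.0000+0.1000  ⇒  S_min = 83/200 m

S_min = 83/200 m = 0.4150 m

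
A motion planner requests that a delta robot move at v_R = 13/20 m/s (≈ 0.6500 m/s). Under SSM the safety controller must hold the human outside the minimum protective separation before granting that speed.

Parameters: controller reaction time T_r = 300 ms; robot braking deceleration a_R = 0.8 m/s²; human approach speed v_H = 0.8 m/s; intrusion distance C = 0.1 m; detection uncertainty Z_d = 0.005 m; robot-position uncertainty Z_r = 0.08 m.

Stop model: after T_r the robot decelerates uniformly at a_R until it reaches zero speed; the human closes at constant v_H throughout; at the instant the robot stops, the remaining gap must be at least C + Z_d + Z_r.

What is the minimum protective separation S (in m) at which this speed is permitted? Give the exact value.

braking lasts T_s = (13/20)/(4/5) = 0.8125 s
robot in T_r: 0.6500·0.3000 = 0.1950 m
braking distance = 0.6500²/(2·0.8000) = 0.2641 m
person approaches 0.8000·(0.3000+0.8125) = 0.8900 m
C+Z_d+Z_r = 0.1000+0.0050+0.0800 = 0.1850 m
S_min ≈ 0.1950+0.2641+0.8900+0.1850  ⇒  S_min = 4909/3200 m

S_min = 4909/3200 m = 1.5341 m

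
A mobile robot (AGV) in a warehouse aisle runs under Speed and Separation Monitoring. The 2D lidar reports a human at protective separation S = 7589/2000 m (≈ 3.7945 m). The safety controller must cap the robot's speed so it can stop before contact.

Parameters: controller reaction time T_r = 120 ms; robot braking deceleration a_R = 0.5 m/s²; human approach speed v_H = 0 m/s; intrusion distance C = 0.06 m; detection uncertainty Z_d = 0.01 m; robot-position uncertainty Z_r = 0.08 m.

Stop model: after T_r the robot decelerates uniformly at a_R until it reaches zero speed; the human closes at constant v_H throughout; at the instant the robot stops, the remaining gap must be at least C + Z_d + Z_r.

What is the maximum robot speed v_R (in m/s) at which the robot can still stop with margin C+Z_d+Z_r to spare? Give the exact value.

v_R_max = 37/20 m/s = 1.8500 m/s

at the boundary: (1)·v² + (3/25)·v + (-7289/2000) = 0
  disc = (3/25)² − 4·(1)·(-7289/2000) = 36481/2500 ; √disc = 191/50
  v_R = (−(3/25) + 191/50) / (2·(1)) = 37/20 m/s
check:
T_s = v_R/a_R = (37/20)/(1/2) = 3.7000 s
reaction-phase robot travel = 1.8500·0.1200 = 0.2220 m
braking distance = 1.8500²/(2·0.5000) = 3.4225 m
person approaches 0.0000·(0.1200+3.7000) = 0.0000 m
residual clearance needed = 0.0600+0.0100+0.0800 = 0.1500 m
sum ≈ 0.2220+3.4225+0.0000+0.1500 ≈ 3.7945 m = S ✓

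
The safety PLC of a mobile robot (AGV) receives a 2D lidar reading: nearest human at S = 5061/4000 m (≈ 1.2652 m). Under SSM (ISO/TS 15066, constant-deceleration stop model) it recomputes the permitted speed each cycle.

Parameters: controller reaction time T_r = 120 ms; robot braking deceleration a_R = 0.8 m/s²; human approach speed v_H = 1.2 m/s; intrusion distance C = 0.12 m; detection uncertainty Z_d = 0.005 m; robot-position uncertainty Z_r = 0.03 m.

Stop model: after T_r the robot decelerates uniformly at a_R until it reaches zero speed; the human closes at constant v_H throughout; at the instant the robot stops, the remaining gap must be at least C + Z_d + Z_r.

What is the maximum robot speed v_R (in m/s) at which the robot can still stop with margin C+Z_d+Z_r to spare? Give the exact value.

at the boundary: (5/8)·v² + (81/50)·v + (-773/800) = 0
  disc = (81/50)² − 4·(5/8)·(-773/800) = 201601/40000 ; √disc = 449/200
  v_R = (−(81/50) + 449/200) / (2·(5/8)) = 1/2 m/s
check:
braking lasts T_s = (1/2)/(4/5) = 0.6250 s
robot covers v_R·T_r = 0.5000·0.1200 = 0.0600 m before braking
braking distance = 0.5000²/(2·0.8000) = 0.1562 m
person approaches 1.2000·(0.1200+0.6250) = 0.8940 m
margins: 0.1200+0.0050+0.0300 = 0.1550 m
sum ≈ 0.0600+0.1562+0.8940+0.1550 ≈ 1.2652 m = S ✓

v_R_max = 1/2 m/s = 0.5000 m/s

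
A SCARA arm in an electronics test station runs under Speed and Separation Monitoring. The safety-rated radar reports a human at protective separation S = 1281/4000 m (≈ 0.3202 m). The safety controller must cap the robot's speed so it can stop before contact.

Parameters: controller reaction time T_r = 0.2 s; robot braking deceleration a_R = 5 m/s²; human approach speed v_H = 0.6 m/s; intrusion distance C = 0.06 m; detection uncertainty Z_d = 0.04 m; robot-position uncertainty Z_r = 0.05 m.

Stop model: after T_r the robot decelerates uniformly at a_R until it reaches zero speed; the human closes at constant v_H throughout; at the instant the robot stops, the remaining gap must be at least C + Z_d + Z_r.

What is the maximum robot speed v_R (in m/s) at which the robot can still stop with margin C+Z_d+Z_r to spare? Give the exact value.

quadratic (1/10)·v² + (8/25)·v + (-201/4000) = 0
  disc = (8/25)² − 4·(1/10)·(-201/4000) = 49/400 ; √disc = 7/20
  v_R = (−(8/25) + 7/20) / (2·(1/10)) = 3/20 m/s
check:
braking lasts T_s = (3/20)/5 = 0.0300 s
robot covers v_R·T_r = 0.1500·0.2000 = 0.0300 m before braking
robot covers 0.1500·0.0300 − ½·5.0000·0.0300² = 0.0022 m while stopping
person approaches 0.6000·(0.2000+0.0300) = 0.1380 m
C+Z_d+Z_r = 0.0600+0.0400+0.0500 = 0.1500 m
sum ≈ 0.0300+0.0022+0.1380+0.1500 ≈ 0.3202 m = S ✓

v_R_max = 3/20 m/s = 0.1500 m/s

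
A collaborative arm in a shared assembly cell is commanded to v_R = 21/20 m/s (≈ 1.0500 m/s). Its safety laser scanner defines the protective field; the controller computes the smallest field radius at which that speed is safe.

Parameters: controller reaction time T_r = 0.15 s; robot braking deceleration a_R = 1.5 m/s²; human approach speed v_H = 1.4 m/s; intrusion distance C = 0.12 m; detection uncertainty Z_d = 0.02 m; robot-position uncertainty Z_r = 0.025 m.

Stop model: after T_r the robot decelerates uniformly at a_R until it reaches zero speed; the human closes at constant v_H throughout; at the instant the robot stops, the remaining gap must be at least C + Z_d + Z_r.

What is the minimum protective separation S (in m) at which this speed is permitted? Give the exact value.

S_min = 47/25 m = 1.8800 m

T_s = v_R/a_R = (21/20)/(3/2) = 0.7000 s
robot covers v_R·T_r = 1.0500·0.1500 = 0.1575 m before braking
robot covers 1.0500·0.7000 − ½·1.5000·0.7000² = 0.3675 m while stopping
human closes 1.4000·0.8500 = 1.1900 m
C+Z_d+Z_r = 0.1200+0.0200+0.0250 = 0.1650 m
S_min ≈ 0.1575+0.3675+1.1900+0.1650  ⇒  S_min = 47/25 m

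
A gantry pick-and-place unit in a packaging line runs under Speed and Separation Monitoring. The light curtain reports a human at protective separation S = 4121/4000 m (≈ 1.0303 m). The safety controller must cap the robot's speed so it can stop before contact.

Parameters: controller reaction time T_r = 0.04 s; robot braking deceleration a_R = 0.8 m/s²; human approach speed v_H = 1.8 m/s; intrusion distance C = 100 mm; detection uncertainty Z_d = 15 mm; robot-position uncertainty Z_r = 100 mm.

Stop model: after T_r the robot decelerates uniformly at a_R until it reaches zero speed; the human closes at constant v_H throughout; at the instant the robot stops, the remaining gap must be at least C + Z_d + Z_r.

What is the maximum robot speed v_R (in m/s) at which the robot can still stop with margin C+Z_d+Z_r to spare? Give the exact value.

collect terms ⇒ (5/8)·v_R² + (229/100)·v_R + (-2973/4000) = 0
  disc = (229/100)² − 4·(5/8)·(-2973/4000) = 284089/40000 ; √disc = 533/200
  v_R = (−(229/100) + 533/200) / (2·(5/8)) = 3/10 m/s
check:
T_s = v_R/a_R = (3/10)/(4/5) = 0.3750 s
reaction-phase robot travel = 0.3000·0.0400 = 0.0120 m
braking distance = 0.3000²/(2·0.8000) = 0.0563 m
human over T_r+T_s: 1.8000·(0.0400+0.3750) = 0.7470 m
residual clearance needed = 0.1000+0.0150+0.1000 = 0.2150 m
sum ≈ 0.0120+0.0563+0.7470+0.2150 ≈ 1.0303 m = S ✓

v_R_max = 3/10 m/s = 0.3000 m/s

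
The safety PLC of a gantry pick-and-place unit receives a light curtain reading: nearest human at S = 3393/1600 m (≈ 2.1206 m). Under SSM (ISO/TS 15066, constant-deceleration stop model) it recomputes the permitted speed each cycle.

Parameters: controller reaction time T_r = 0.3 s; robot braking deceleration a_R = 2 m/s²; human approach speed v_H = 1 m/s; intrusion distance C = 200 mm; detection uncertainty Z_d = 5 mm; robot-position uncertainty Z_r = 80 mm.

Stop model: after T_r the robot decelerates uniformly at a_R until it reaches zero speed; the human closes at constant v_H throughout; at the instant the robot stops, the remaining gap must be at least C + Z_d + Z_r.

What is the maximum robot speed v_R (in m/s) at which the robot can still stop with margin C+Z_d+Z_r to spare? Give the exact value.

collect terms ⇒ (1/4)·v_R² + (4/5)·v_R + (-2457/1600) = 0
  disc = (4/5)² − 4·(1/4)·(-2457/1600) = 3481/1600 ; √disc = 59/40
  v_R = (−(4/5) + 59/40) / (2·(1/4)) = 27/20 m/s
check:
stop time T_s = (27/20)/2 = 0.6750 s
reaction-phase robot travel = 1.3500·0.3000 = 0.4050 m
braking distance = 1.3500²/(2·2.0000) = 0.4556 m
person approaches 1.0000·(0.3000+0.6750) = 0.9750 m
margins: 0.2000+0.0050+0.0800 = 0.2850 m
sum ≈ 0.4050+0.4556+0.9750+0.2850 ≈ 2.1206 m = S ✓

v_R_max = 27/20 m/s = 1.3500 m/s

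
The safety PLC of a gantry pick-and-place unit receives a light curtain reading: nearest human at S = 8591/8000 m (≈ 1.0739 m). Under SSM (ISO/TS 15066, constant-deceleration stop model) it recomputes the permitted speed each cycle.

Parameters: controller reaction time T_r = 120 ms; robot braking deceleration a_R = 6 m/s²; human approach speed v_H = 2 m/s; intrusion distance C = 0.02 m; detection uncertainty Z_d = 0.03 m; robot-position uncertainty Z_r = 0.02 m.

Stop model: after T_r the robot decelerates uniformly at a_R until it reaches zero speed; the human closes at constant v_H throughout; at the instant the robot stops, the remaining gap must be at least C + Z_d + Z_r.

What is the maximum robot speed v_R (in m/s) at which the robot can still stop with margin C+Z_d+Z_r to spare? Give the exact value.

v_R_max = 27/20 m/s = 1.3500 m/s

quadratic (1/12)·v² + (34/75)·v + (-6111/8000) = 0
  disc = (34/75)² − 4·(1/12)·(-6111/8000) = 165649/360000 ; √disc = 407/600
  v_R = (−(34/75) + 407/600) / (2·(1/12)) = 27/20 m/s
check:
stop time T_s = (27/20)/6 = 0.2250 s
robot in T_r: 1.3500·0.1200 = 0.1620 m
braking distance = 1.3500²/(2·6.0000) = 0.1519 m
human over T_r+T_s: 2.0000·(0.1200+0.2250) = 0.6900 m
C+Z_d+Z_r = 0.0200+0.0300+0.0200 = 0.0700 m
sum ≈ 0.1620+0.1519+0.6900+0.0700 ≈ 1.0739 m = S ✓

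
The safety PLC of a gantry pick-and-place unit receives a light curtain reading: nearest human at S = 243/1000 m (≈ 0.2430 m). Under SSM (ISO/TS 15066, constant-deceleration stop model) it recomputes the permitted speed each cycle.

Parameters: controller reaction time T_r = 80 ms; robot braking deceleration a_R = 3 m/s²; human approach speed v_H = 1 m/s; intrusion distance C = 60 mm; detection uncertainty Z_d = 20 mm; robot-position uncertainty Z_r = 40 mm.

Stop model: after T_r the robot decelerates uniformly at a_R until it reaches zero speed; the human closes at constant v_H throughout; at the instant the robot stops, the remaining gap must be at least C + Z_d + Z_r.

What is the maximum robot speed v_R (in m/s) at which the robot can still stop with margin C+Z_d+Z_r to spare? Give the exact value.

v_R_max = 1/10 m/s = 0.1000 m/s

collect terms ⇒ (1/6)·v_R² + (31/75)·v_R + (-43/1000) = 0
  disc = (31/75)² − 4·(1/6)·(-43/1000) = 4489/22500 ; √disc = 67/150
  v_R = (−(31/75) + 67/150) / (2·(1/6)) = 1/10 m/s
check:
braking lasts T_s = (1/10)/3 = 0.0333 s
reaction-phase robot travel = 0.1000·0.0800 = 0.0080 m
braking distance = 0.1000²/(2·3.0000) = 0.0017 m
person approaches 1.0000·(0.0800+0.0333) = 0.1133 m
C+Z_d+Z_r = 0.0600+0.0200+0.0400 = 0.1200 m
sum ≈ 0.0080+0.0017+0.1133+0.1200 ≈ 0.2430 m = S ✓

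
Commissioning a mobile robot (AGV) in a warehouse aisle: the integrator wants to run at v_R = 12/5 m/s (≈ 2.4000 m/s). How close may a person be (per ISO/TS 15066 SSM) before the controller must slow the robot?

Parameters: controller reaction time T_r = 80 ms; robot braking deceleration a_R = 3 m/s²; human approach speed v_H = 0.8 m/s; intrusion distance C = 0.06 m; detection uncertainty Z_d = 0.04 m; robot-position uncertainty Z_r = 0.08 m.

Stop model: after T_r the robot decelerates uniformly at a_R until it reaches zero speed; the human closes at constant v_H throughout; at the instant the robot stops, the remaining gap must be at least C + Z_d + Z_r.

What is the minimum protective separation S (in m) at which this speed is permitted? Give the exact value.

braking lasts T_s = (12/5)/3 = 0.8000 s
robot in T_r: 2.4000·0.0800 = 0.1920 m
robot under decel: 2.4000²/(2·3.0000) = 0.9600 m
human closes 0.8000·0.8800 = 0.7040 m
C+Z_d+Z_r = 0.0600+0.0400+0.0800 = 0.1800 m
S_min ≈ 0.1920+0.9600+0.7040+0.1800  ⇒  S_min = 509/250 m

S_min = 509/250 m = 2.0360 m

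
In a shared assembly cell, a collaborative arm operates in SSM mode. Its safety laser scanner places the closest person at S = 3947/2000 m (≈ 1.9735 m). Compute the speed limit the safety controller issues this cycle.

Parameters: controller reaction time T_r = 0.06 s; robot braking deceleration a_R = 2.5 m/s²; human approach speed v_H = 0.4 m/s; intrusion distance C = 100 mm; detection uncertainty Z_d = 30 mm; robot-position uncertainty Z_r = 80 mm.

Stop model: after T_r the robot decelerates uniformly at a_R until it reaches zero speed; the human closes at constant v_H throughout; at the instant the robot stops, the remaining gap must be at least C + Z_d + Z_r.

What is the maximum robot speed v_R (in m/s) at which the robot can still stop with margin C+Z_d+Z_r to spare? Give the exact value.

v_R_max = 49/20 m/s = 2.4500 m/s

collect terms ⇒ (1/5)·v_R² + (11/50)·v_R + (-3479/2000) = 0
  disc = (11/50)² − 4·(1/5)·(-3479/2000) = 36/25 ; √disc = 6/5
  v_R = (−(11/50) + 6/5) / (2·(1/5)) = 49/20 m/s
check:
T_s = v_R/a_R = (49/20)/(5/2) = 0.9800 s
reaction-phase robot travel = 2.4500·0.0600 = 0.1470 m
robot under decel: 2.4500²/(2·2.5000) = 1.2005 m
human over T_r+T_s: 0.4000·(0.0600+0.9800) = 0.4160 m
residual clearance needed = 0.1000+0.0300+0.0800 = 0.2100 m
sum ≈ 0.1470+1.2005+0.4160+0.2100 ≈ 1.9735 m = S ✓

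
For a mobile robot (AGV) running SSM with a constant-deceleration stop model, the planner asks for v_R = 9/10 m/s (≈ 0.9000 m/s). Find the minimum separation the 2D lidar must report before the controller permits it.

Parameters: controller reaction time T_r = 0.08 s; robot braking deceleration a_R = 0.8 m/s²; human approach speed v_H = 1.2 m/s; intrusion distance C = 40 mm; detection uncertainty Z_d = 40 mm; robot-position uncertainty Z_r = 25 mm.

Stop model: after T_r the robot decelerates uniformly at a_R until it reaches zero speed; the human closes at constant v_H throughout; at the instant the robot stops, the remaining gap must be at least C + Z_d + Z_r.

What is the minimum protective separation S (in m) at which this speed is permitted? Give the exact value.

S_min = 8517/4000 m = 2.1292 m

stop time T_s = (9/10)/(4/5) = 1.1250 s
robot covers v_R·T_r = 0.9000·0.0800 = 0.0720 m before braking
robot under decel: 0.9000²/(2·0.8000) = 0.5062 m
person approaches 1.2000·(0.0800+1.1250) = 1.4460 m
margins: 0.0400+0.0400+0.0250 = 0.1050 m
S_min ≈ 0.0720+0.5062+1.4460+0.1050  ⇒  S_min = 8517/4000 m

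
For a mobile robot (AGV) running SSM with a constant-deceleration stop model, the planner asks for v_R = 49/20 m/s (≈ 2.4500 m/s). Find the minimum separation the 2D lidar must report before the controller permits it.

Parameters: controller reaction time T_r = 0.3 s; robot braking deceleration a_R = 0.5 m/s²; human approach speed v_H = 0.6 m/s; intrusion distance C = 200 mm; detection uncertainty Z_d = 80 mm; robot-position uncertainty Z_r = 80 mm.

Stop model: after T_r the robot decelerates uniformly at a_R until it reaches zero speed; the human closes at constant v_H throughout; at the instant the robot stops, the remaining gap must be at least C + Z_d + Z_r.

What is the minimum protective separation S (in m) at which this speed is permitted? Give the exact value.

S_min = 4087/400 m = 10.2175 m

braking lasts T_s = (49/20)/(1/2) = 4.9000 s
robot in T_r: 2.4500·0.3000 = 0.7350 m
braking distance = 2.4500²/(2·0.5000) = 6.0025 m
human closes 0.6000·5.2000 = 3.1200 m
C+Z_d+Z_r = 0.2000+0.0800+0.0800 = 0.3600 m
S_min ≈ 0.7350+6.0025+3.1200+0.3600  ⇒  S_min = 4087/400 m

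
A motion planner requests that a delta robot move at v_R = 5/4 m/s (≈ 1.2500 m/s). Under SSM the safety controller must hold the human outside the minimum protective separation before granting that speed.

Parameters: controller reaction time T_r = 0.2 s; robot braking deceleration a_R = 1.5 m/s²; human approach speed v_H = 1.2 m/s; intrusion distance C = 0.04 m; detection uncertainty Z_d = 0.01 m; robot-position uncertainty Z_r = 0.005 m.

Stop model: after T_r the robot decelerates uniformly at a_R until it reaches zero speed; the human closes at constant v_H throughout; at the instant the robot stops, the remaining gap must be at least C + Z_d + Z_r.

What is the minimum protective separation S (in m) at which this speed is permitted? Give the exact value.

S_min = 2479/1200 m = 2.0658 m

T_s = v_R/a_R = (5/4)/(3/2) = 0.8333 s
reaction-phase robot travel = 1.2500·0.2000 = 0.2500 m
braking distance = 1.2500²/(2·1.5000) = 0.5208 m
human closes 1.2000·1.0333 = 1.2400 m
C+Z_d+Z_r = 0.0400+0.0100+0.0050 = 0.0550 m
S_min ≈ 0.2500+0.5208+1.2400+0.0550  ⇒  S_min = 2479/1200 m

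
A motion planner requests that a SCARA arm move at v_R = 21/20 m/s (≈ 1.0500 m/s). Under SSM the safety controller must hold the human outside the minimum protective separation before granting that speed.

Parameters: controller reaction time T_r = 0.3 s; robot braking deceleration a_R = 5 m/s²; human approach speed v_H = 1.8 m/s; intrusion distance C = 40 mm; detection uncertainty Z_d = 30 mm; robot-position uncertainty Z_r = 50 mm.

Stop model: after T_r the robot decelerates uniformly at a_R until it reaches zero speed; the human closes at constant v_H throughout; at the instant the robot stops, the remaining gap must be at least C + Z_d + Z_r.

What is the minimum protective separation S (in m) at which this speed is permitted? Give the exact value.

S_min = 5853/4000 m = 1.4632 m

braking lasts T_s = (21/20)/5 = 0.2100 s
robot in T_r: 1.0500·0.3000 = 0.3150 m
robot under decel: 1.0500²/(2·5.0000) = 0.1103 m
human closes 1.8000·0.5100 = 0.9180 m
residual clearance needed = 0.0400+0.0300+0.0500 = 0.1200 m
S_min ≈ 0.3150+0.1103+0.9180+0.1200  ⇒  S_min = 5853/4000 m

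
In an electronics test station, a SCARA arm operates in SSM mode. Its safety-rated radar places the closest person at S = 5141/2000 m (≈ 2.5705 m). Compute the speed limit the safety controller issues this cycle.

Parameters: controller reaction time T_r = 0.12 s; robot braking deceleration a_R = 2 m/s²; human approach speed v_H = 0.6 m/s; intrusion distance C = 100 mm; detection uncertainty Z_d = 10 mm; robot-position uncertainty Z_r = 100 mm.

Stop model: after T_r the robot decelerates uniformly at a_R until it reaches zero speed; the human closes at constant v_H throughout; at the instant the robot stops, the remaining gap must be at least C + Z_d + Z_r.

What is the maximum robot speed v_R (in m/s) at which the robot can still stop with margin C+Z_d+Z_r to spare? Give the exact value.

v_R_max = 23/10 m/s = 2.3000 m/s

collect terms ⇒ (1/4)·v_R² + (21/50)·v_R + (-4577/2000) = 0
  disc = (21/50)² − 4·(1/4)·(-4577/2000) = 24649/10000 ; √disc = 157/100
  v_R = (−(21/50) + 157/100) / (2·(1/4)) = 23/10 m/s
check:
braking lasts T_s = (23/10)/2 = 1.1500 s
reaction-phase robot travel = 2.3000·0.1200 = 0.2760 m
robot under decel: 2.3000²/(2·2.0000) = 1.3225 m
person approaches 0.6000·(0.1200+1.1500) = 0.7620 m
residual clearance needed = 0.1000+0.0100+0.1000 = 0.2100 m
sum ≈ 0.2760+1.3225+0.7620+0.2100 ≈ 2.5705 m = S ✓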